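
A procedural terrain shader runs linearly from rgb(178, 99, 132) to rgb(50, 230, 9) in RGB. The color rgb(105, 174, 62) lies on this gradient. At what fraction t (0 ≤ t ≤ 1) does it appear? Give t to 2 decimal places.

0.57

Invert the lerp on the G channel (largest span, 131): t = (174 − 99) / (230 − 99) = 75/131 = 0.57252.
Check on R: (105 − 178)/(50 − 178) = 0.5703 ✓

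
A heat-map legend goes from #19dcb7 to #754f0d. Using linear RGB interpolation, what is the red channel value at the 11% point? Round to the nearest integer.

35

R₁ = 25 (from #19dcb7), R₂ = 117 (from #754f0d).
R = 25 + 0.11 × (117 − 25) = 35.12 → 35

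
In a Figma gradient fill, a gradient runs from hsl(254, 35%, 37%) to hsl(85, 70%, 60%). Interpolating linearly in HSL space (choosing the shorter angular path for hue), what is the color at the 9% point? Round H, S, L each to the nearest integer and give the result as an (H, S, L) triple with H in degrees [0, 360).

Hue arc: Δh = 85 − 254 = -169° (|Δh| ≤ 180, already the shorter path).
H = 254 + 0.09 × (-169) = 238.79 → 239°
S = 35 + 0.09 × (70 − 35) = 38.15 → 38%
L = 37 + 0.09 × (60 − 37) = 39.07 → 39%

(239, 38, 39)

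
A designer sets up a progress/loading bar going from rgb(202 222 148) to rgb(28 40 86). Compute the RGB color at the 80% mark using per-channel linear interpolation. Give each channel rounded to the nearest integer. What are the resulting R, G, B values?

(63, 76, 98)

80% corresponds to t = 0.8.
R = 202 + 0.8 × (28 − 202) = 202 + 0.8 × -174 = 62.8 → 63
G = 222 + 0.8 × (40 − 222) = 222 + 0.8 × -182 = 76.4 → 76
B = 148 + 0.8 × (86 − 148) = 148 + 0.8 × -62 = 98.4 → 98
So the blended color is (63, 76, 98), about #3f4c62.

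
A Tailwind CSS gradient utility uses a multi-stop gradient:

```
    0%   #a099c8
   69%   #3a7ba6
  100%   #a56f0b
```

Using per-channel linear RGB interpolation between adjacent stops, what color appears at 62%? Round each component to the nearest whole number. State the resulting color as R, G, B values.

62% lies between the 0% and 69% stops, so the local fraction is t = (62 − 0)/(69 − 0) = 62/69 ≈ 0.8986.
#a099c8 → (160, 153, 200); #3a7ba6 → (58, 123, 166).
R = 160 + 0.8986 × (58 − 160) = 68.343 → 68
G = 153 + 0.8986 × (123 − 153) = 126.042 → 126
B = 200 + 0.8986 × (166 − 200) = 169.448 → 169

(68, 126, 169)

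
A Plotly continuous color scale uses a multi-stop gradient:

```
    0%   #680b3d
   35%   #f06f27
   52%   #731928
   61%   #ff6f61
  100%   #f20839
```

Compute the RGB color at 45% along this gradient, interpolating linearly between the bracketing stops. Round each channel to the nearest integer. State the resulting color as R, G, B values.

45% lies between the 35% and 52% stops, so the local fraction is t = (45 − 35)/(52 − 35) = 10/17 ≈ 0.5882.
#f06f27 → (240, 111, 39); #731928 → (115, 25, 40).
R = 240 + 0.5882 × (115 − 240) = 166.475 → 166
G = 111 + 0.5882 × (25 − 111) = 60.415 → 60
B = 39 + 0.5882 × (40 − 39) = 39.588 → 40

(166, 60, 40)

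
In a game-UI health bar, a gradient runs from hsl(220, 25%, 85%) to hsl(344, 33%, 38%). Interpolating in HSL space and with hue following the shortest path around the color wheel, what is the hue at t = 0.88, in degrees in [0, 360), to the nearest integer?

Hue arc: Δh = 344 − 220 = 124° (|Δh| ≤ 180, already the shorter path).
H = 220 + 0.88 × (124) = 329.12 → 329°

329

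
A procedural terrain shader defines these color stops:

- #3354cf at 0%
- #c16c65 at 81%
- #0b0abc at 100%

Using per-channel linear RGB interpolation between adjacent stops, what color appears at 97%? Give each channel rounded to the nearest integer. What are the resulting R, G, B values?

(40, 25, 174)

97% lies between the 81% and 100% stops, so the local fraction is t = (97 − 81)/(100 − 81) = 16/19 ≈ 0.8421.
#c16c65 → (193, 108, 101); #0b0abc → (11, 10, 188).
R = 193 + 0.8421 × (11 − 193) = 39.738 → 40
G = 108 + 0.8421 × (10 − 108) = 25.474 → 25
B = 101 + 0.8421 × (188 − 101) = 174.263 → 174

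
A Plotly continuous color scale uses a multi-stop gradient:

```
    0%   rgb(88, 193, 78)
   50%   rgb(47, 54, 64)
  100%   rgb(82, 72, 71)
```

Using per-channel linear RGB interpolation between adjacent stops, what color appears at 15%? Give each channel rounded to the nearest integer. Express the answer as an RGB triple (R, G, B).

15% lies between the 0% and 50% stops, so the local fraction is t = (15 − 0)/(50 − 0) = 15/50 ≈ 0.3.
R = 88 + 0.3 × (47 − 88) = 75.7 → 76
G = 193 + 0.3 × (54 − 193) = 151.3 → 151
B = 78 + 0.3 × (64 − 78) = 73.8 → 74

(76, 151, 74)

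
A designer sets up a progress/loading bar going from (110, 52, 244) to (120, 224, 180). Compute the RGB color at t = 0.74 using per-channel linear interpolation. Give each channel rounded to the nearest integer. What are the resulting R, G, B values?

(117, 179, 197)

R = 110 + 0.74 × (120 − 110) = 110 + 0.74 × 10 = 117.4 → 117
G = 52 + 0.74 × (224 − 52) = 52 + 0.74 × 172 = 179.28 → 179
B = 244 + 0.74 × (180 − 244) = 244 + 0.74 × -64 = 196.64 → 197
So the blended color is (117, 179, 197), about #75b3c5.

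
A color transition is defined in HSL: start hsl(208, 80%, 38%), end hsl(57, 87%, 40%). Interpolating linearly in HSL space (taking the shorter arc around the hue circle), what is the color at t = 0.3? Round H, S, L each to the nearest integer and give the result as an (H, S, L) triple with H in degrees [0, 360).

Hue arc: Δh = 57 − 208 = -151° (|Δh| ≤ 180, already the shorter path).
H = 208 + 0.3 × (-151) = 162.7 → 163°
S = 80 + 0.3 × (87 − 80) = 82.1 → 82%
L = 38 + 0.3 × (40 − 38) = 38.6 → 39%

(163, 82, 39)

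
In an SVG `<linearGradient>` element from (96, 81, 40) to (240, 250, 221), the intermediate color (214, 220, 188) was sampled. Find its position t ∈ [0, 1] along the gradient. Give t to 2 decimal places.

0.82

Invert the lerp on the B channel (largest span, 181): t = (188 − 40) / (221 − 40) = 148/181 = 0.81768.
Check on R: (214 − 96)/(240 − 96) = 0.8194 ✓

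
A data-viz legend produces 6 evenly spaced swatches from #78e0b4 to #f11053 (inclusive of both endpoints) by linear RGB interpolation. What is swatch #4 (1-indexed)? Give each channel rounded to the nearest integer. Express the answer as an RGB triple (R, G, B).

(193, 99, 122)

With 6 swatches and endpoints inclusive, swatch 4 sits at t = (4 − 1)/(6 − 1) = 3/5 ≈ 0.6.
#78e0b4 → (120, 224, 180); #f11053 → (241, 16, 83).
R = 120 + 0.6 × (241 − 120) = 192.6 → 193
G = 224 + 0.6 × (16 − 224) = 99.2 → 99
B = 180 + 0.6 × (83 − 180) = 121.8 → 122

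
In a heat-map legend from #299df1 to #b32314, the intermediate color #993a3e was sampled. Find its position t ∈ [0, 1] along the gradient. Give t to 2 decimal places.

Invert the lerp on the B channel (largest span, 221): t = (62 − 241) / (20 − 241) = -179/-221 = 0.80995.
Check on R: (153 − 41)/(179 − 41) = 0.8116 ✓

0.81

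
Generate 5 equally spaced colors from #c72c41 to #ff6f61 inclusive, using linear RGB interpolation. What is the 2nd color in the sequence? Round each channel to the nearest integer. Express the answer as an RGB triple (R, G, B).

With 5 swatches and endpoints inclusive, swatch 2 sits at t = (2 − 1)/(5 − 1) = 1/4 ≈ 0.25.
#c72c41 → (199, 44, 65); #ff6f61 → (255, 111, 97).
R = 199 + 0.25 × (255 − 199) = 213 → 213
G = 44 + 0.25 × (111 − 44) = 60.75 → 61
B = 65 + 0.25 × (97 − 65) = 73 → 73

(213, 61, 73)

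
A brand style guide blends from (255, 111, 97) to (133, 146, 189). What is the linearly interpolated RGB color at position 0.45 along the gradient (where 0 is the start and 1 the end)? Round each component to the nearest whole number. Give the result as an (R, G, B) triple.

(200, 127, 138)

R = 255 + 0.45 × (133 − 255) = 255 + 0.45 × -122 = 200.1 → 200
G = 111 + 0.45 × (146 − 111) = 111 + 0.45 × 35 = 126.75 → 127
B = 97 + 0.45 × (189 − 97) = 97 + 0.45 × 92 = 138.4 → 138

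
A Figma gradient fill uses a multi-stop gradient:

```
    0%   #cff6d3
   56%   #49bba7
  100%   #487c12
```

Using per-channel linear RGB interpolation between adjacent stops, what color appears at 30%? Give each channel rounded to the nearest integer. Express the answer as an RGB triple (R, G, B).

30% lies between the 0% and 56% stops, so the local fraction is t = (30 − 0)/(56 − 0) = 30/56 ≈ 0.5357.
#cff6d3 → (207, 246, 211); #49bba7 → (73, 187, 167).
R = 207 + 0.5357 × (73 − 207) = 135.216 → 135
G = 246 + 0.5357 × (187 − 246) = 214.394 → 214
B = 211 + 0.5357 × (167 − 211) = 187.429 → 187

(135, 214, 187)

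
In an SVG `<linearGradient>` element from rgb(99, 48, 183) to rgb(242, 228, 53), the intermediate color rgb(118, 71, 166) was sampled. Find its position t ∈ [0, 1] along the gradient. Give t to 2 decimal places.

Invert the lerp on the G channel (largest span, 180): t = (71 − 48) / (228 − 48) = 23/180 = 0.12778.
Check on R: (118 − 99)/(242 − 99) = 0.1329 ✓

0.13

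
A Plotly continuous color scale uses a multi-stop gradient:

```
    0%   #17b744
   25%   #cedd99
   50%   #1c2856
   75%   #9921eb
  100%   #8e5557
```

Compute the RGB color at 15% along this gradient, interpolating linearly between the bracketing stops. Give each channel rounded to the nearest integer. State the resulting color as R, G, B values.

(133, 206, 119)

15% lies between the 0% and 25% stops, so the local fraction is t = (15 − 0)/(25 − 0) = 15/25 ≈ 0.6.
#17b744 → (23, 183, 68); #cedd99 → (206, 221, 153).
R = 23 + 0.6 × (206 − 23) = 132.8 → 133
G = 183 + 0.6 × (221 − 183) = 205.8 → 206
B = 68 + 0.6 × (153 − 68) = 119 → 119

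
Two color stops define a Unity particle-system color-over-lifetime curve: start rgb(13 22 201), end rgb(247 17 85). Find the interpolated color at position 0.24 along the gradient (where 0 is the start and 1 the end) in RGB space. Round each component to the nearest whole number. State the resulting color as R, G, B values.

R = 13 + 0.24 × (247 − 13) = 13 + 0.24 × 234 = 69.16 → 69
G = 22 + 0.24 × (17 − 22) = 22 + 0.24 × -5 = 20.8 → 21
B = 201 + 0.24 × (85 − 201) = 201 + 0.24 × -116 = 173.16 → 173
So the blended color is (69, 21, 173), about #4515ad.

(69, 21, 173)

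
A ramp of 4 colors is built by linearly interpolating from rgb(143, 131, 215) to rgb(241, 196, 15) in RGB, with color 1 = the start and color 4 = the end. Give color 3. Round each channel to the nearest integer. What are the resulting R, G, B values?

With 4 swatches and endpoints inclusive, swatch 3 sits at t = (3 − 1)/(4 − 1) = 2/3 ≈ 0.6667.
R = 143 + 0.6667 × (241 − 143) = 208.337 → 208
G = 131 + 0.6667 × (196 − 131) = 174.335 → 174
B = 215 + 0.6667 × (15 − 215) = 81.66 → 82

(208, 174, 82)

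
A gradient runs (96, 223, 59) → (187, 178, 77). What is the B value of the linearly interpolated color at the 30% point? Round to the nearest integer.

64

B = 59 + 0.3 × (77 − 59) = 64.4 → 64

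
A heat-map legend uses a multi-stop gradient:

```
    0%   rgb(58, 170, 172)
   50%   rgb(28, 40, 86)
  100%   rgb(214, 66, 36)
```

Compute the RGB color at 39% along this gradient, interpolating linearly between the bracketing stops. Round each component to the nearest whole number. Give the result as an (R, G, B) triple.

(35, 69, 105)

39% lies between the 0% and 50% stops, so the local fraction is t = (39 − 0)/(50 − 0) = 39/50 ≈ 0.78.
R = 58 + 0.78 × (28 − 58) = 34.6 → 35
G = 170 + 0.78 × (40 − 170) = 68.6 → 69
B = 172 + 0.78 × (86 − 172) = 104.92 → 105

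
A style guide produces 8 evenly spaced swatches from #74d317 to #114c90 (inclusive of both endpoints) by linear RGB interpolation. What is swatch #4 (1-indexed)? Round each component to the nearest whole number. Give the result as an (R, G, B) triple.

With 8 swatches and endpoints inclusive, swatch 4 sits at t = (4 − 1)/(8 − 1) = 3/7 ≈ 0.4286.
#74d317 → (116, 211, 23); #114c90 → (17, 76, 144).
R = 116 + 0.4286 × (17 − 116) = 73.569 → 74
G = 211 + 0.4286 × (76 − 211) = 153.139 → 153
B = 23 + 0.4286 × (144 − 23) = 74.861 → 75

(74, 153, 75)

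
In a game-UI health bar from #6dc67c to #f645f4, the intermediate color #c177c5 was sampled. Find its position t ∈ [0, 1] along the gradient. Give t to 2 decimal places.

0.61

Invert the lerp on the R channel (largest span, 137): t = (193 − 109) / (246 − 109) = 84/137 = 0.61314.
Check on G: (119 − 198)/(69 − 198) = 0.6124 ✓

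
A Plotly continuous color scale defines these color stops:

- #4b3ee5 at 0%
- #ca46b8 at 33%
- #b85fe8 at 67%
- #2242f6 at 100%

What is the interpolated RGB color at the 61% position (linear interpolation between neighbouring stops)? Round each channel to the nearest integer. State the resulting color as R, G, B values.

61% lies between the 33% and 67% stops, so the local fraction is t = (61 − 33)/(67 − 33) = 28/34 ≈ 0.8235.
#ca46b8 → (202, 70, 184); #b85fe8 → (184, 95, 232).
R = 202 + 0.8235 × (184 − 202) = 187.177 → 187
G = 70 + 0.8235 × (95 − 70) = 90.588 → 91
B = 184 + 0.8235 × (232 − 184) = 223.528 → 224

(187, 91, 224)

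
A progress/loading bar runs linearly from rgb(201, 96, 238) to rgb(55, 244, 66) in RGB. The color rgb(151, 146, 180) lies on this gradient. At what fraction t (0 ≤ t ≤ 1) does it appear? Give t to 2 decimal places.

Invert the lerp on the B channel (largest span, 172): t = (180 − 238) / (66 − 238) = -58/-172 = 0.33721.
Check on R: (151 − 201)/(55 − 201) = 0.3425 ✓

0.34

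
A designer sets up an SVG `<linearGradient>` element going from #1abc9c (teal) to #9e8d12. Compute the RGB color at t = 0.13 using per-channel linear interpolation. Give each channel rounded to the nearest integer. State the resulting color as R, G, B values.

(43, 182, 138)

#1abc9c → (26, 188, 156); #9e8d12 → (158, 141, 18).
R = 26 + 0.13 × (158 − 26) = 26 + 0.13 × 132 = 43.16 → 43
G = 188 + 0.13 × (141 − 188) = 188 + 0.13 × -47 = 181.89 → 182
B = 156 + 0.13 × (18 − 156) = 156 + 0.13 × -138 = 138.06 → 138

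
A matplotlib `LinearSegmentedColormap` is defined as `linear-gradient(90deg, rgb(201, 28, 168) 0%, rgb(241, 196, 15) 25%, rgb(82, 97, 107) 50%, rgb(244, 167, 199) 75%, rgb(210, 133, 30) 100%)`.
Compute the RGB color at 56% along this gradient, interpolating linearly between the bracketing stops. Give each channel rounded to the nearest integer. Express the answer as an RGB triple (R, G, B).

56% lies between the 50% and 75% stops, so the local fraction is t = (56 − 50)/(75 − 50) = 6/25 ≈ 0.24.
R = 82 + 0.24 × (244 − 82) = 120.88 → 121
G = 97 + 0.24 × (167 − 97) = 113.8 → 114
B = 107 + 0.24 × (199 − 107) = 129.08 → 129

(121, 114, 129)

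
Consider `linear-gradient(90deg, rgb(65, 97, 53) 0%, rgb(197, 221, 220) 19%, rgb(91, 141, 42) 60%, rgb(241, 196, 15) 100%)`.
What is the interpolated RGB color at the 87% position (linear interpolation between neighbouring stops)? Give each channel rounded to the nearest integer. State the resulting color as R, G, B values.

87% lies between the 60% and 100% stops, so the local fraction is t = (87 − 60)/(100 − 60) = 27/40 ≈ 0.675.
R = 91 + 0.675 × (241 − 91) = 192.25 → 192
G = 141 + 0.675 × (196 − 141) = 178.125 → 178
B = 42 + 0.675 × (15 − 42) = 23.775 → 24

(192, 178, 24)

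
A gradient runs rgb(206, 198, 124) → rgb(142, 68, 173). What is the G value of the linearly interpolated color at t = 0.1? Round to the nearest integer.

G = 198 + 0.1 × (68 − 198) = 185 → 185

185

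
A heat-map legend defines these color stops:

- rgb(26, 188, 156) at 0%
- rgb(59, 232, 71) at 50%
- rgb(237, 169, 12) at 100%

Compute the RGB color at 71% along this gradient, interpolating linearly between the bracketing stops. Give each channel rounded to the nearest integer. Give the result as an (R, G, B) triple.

71% lies between the 50% and 100% stops, so the local fraction is t = (71 − 50)/(100 − 50) = 21/50 ≈ 0.42.
R = 59 + 0.42 × (237 − 59) = 133.76 → 134
G = 232 + 0.42 × (169 − 232) = 205.54 → 206
B = 71 + 0.42 × (12 − 71) = 46.22 → 46

(134, 206, 46)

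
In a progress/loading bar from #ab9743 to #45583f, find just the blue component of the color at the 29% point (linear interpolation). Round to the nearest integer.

66

B₁ = 67 (from #ab9743), B₂ = 63 (from #45583f).
B = 67 + 0.29 × (63 − 67) = 65.84 → 66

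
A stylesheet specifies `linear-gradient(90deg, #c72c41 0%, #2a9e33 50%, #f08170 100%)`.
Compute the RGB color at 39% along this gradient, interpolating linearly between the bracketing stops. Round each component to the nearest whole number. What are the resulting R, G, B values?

(77, 133, 54)

39% lies between the 0% and 50% stops, so the local fraction is t = (39 − 0)/(50 − 0) = 39/50 ≈ 0.78.
#c72c41 → (199, 44, 65); #2a9e33 → (42, 158, 51).
R = 199 + 0.78 × (42 − 199) = 76.54 → 77
G = 44 + 0.78 × (158 − 44) = 132.92 → 133
B = 65 + 0.78 × (51 − 65) = 54.08 → 54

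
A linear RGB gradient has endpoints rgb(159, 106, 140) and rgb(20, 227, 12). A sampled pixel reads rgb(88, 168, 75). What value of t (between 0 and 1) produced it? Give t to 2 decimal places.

Invert the lerp on the R channel (largest span, 139): t = (88 − 159) / (20 − 159) = -71/-139 = 0.51079.
Check on G: (168 − 106)/(227 − 106) = 0.5124 ✓

0.51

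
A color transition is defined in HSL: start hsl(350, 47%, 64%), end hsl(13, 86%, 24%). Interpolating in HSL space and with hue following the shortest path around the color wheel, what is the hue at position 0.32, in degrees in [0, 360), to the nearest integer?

357

Hue: 13 − 350 = -337°, but |-337| > 180 so the shorter arc goes the other way: Δh = -337 + 360 = 23°.
H = 350 + 0.32 × (23) = 357.36 → 357°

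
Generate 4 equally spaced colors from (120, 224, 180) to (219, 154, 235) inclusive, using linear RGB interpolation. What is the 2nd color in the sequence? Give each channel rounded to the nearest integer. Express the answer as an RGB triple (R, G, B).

With 4 swatches and endpoints inclusive, swatch 2 sits at t = (2 − 1)/(4 − 1) = 1/3 ≈ 0.3333.
R = 120 + 0.3333 × (219 − 120) = 152.997 → 153
G = 224 + 0.3333 × (154 − 224) = 200.669 → 201
B = 180 + 0.3333 × (235 − 180) = 198.332 → 198

(153, 201, 198)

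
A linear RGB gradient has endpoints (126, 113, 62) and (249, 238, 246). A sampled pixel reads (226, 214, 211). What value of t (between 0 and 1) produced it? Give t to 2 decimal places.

Invert the lerp on the B channel (largest span, 184): t = (211 − 62) / (246 − 62) = 149/184 = 0.80978.
Check on R: (226 − 126)/(249 − 126) = 0.813 ✓

0.81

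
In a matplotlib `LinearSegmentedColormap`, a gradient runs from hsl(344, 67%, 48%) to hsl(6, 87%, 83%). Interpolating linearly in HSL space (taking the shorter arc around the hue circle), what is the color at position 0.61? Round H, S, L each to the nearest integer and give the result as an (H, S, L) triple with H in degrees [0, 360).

Hue: 6 − 344 = -338°, but |-338| > 180 so the shorter arc goes the other way: Δh = -338 + 360 = 22°.
H = 344 + 0.61 × (22) = 357.42 → 357°
S = 67 + 0.61 × (87 − 67) = 79.2 → 79%
L = 48 + 0.61 × (83 − 48) = 69.35 → 69%

(357, 79, 69)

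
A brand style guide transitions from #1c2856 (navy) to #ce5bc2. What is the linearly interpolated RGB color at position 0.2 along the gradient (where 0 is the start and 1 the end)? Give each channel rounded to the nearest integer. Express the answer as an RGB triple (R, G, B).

#1c2856 → (28, 40, 86); #ce5bc2 → (206, 91, 194).
R = 28 + 0.2 × (206 − 28) = 28 + 0.2 × 178 = 63.6 → 64
G = 40 + 0.2 × (91 − 40) = 40 + 0.2 × 51 = 50.2 → 50
B = 86 + 0.2 × (194 − 86) = 86 + 0.2 × 108 = 107.6 → 108

(64, 50, 108)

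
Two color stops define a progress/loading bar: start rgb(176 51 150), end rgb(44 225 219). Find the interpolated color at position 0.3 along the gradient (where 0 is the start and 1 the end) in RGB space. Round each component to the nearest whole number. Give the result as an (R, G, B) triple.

R = 176 + 0.3 × (44 − 176) = 176 + 0.3 × -132 = 136.4 → 136
G = 51 + 0.3 × (225 − 51) = 51 + 0.3 × 174 = 103.2 → 103
B = 150 + 0.3 × (219 − 150) = 150 + 0.3 × 69 = 170.7 → 171

(136, 103, 171)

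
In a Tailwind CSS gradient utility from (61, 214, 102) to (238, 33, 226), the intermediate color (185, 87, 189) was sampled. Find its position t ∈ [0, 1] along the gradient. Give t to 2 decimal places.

0.70

Invert the lerp on the G channel (largest span, 181): t = (87 − 214) / (33 − 214) = -127/-181 = 0.70166.
Check on R: (185 − 61)/(238 − 61) = 0.7006 ✓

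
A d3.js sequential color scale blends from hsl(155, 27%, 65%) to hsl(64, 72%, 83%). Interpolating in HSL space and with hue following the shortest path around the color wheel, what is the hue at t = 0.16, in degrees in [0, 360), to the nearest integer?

Hue arc: Δh = 64 − 155 = -91° (|Δh| ≤ 180, already the shorter path).
H = 155 + 0.16 × (-91) = 140.44 → 140°

140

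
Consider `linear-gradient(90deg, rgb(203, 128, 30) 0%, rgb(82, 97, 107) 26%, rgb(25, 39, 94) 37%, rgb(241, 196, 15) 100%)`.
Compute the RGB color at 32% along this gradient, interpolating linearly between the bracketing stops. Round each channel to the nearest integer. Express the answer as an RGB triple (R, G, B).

32% lies between the 26% and 37% stops, so the local fraction is t = (32 − 26)/(37 − 26) = 6/11 ≈ 0.5455.
R = 82 + 0.5455 × (25 − 82) = 50.907 → 51
G = 97 + 0.5455 × (39 − 97) = 65.361 → 65
B = 107 + 0.5455 × (94 − 107) = 99.909 → 100

(51, 65, 100)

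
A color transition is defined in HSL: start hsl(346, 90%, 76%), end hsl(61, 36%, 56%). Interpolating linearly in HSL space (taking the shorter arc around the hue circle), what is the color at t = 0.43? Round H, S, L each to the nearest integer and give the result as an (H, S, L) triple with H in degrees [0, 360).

Hue: 61 − 346 = -285°, but |-285| > 180 so the shorter arc goes the other way: Δh = -285 + 360 = 75°.
H = 346 + 0.43 × (75) = 378.25 → 378 → 378 mod 360 = 18°
S = 90 + 0.43 × (36 − 90) = 66.78 → 67%
L = 76 + 0.43 × (56 − 76) = 67.4 → 67%

(18, 67, 67)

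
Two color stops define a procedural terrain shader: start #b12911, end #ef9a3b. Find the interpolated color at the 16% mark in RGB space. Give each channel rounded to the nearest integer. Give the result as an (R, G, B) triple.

(187, 59, 24)

#b12911 → (177, 41, 17); #ef9a3b → (239, 154, 59).
16% corresponds to t = 0.16.
R = 177 + 0.16 × (239 − 177) = 177 + 0.16 × 62 = 186.92 → 187
G = 41 + 0.16 × (154 − 41) = 41 + 0.16 × 113 = 59.08 → 59
B = 17 + 0.16 × (59 − 17) = 17 + 0.16 × 42 = 23.72 → 24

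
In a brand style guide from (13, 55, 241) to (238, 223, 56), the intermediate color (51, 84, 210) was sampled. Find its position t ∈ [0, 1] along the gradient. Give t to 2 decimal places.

0.17

Invert the lerp on the R channel (largest span, 225): t = (51 − 13) / (238 − 13) = 38/225 = 0.16889.
Check on G: (84 − 55)/(223 − 55) = 0.1726 ✓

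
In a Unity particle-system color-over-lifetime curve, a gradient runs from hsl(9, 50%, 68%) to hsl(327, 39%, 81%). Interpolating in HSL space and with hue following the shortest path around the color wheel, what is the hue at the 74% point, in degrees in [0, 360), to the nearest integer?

338

Hue: 327 − 9 = 318°, but |318| > 180 so the shorter arc goes the other way: Δh = 318 − 360 = -42°.
H = 9 + 0.74 × (-42) = -22.08 → -22 → -22 mod 360 = 338°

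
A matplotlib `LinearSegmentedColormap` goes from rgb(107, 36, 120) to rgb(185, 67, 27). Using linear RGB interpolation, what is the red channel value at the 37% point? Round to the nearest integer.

R = 107 + 0.37 × (185 − 107) = 135.86 → 136

136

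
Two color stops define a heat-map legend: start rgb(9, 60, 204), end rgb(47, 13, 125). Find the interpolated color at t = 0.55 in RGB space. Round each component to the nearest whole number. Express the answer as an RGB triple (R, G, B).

(30, 34, 161)

R = 9 + 0.55 × (47 − 9) = 9 + 0.55 × 38 = 29.9 → 30
G = 60 + 0.55 × (13 − 60) = 60 + 0.55 × -47 = 34.15 → 34
B = 204 + 0.55 × (125 − 204) = 204 + 0.55 × -79 = 160.55 → 161
So the blended color is (30, 34, 161), about #1e22a1.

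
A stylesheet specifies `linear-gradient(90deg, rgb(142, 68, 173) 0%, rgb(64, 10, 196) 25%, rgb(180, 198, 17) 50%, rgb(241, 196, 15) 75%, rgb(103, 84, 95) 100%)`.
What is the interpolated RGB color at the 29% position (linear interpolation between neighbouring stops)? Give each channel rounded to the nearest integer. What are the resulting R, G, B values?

29% lies between the 25% and 50% stops, so the local fraction is t = (29 − 25)/(50 − 25) = 4/25 ≈ 0.16.
R = 64 + 0.16 × (180 − 64) = 82.56 → 83
G = 10 + 0.16 × (198 − 10) = 40.08 → 40
B = 196 + 0.16 × (17 − 196) = 167.36 → 167

(83, 40, 167)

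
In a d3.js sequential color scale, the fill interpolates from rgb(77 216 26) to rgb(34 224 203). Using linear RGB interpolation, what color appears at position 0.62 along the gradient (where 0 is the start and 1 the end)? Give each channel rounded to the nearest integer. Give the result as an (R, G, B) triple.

R = 77 + 0.62 × (34 − 77) = 77 + 0.62 × -43 = 50.34 → 50
G = 216 + 0.62 × (224 − 216) = 216 + 0.62 × 8 = 220.96 → 221
B = 26 + 0.62 × (203 − 26) = 26 + 0.62 × 177 = 135.74 → 136

(50, 221, 136)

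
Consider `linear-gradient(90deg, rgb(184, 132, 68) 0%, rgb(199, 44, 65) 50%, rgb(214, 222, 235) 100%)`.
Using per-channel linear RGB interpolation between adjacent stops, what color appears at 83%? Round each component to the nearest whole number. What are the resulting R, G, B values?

(209, 161, 177)

83% lies between the 50% and 100% stops, so the local fraction is t = (83 − 50)/(100 − 50) = 33/50 ≈ 0.66.
R = 199 + 0.66 × (214 − 199) = 208.9 → 209
G = 44 + 0.66 × (222 − 44) = 161.48 → 161
B = 65 + 0.66 × (235 − 65) = 177.2 → 177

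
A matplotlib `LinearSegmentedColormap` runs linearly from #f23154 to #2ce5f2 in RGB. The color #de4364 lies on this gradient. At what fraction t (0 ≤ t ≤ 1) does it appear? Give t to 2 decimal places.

0.10

Invert the lerp on the R channel (largest span, 198): t = (222 − 242) / (44 − 242) = -20/-198 = 0.10101.
Check on G: (67 − 49)/(229 − 49) = 0.1 ✓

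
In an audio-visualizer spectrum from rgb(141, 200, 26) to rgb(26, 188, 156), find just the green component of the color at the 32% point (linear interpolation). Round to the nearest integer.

196

G = 200 + 0.32 × (188 − 200) = 196.16 → 196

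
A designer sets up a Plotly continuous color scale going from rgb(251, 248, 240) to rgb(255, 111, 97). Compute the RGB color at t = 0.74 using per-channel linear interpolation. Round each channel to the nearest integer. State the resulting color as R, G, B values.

(254, 147, 134)

R = 251 + 0.74 × (255 − 251) = 251 + 0.74 × 4 = 253.96 → 254
G = 248 + 0.74 × (111 − 248) = 248 + 0.74 × -137 = 146.62 → 147
B = 240 + 0.74 × (97 − 240) = 240 + 0.74 × -143 = 134.18 → 134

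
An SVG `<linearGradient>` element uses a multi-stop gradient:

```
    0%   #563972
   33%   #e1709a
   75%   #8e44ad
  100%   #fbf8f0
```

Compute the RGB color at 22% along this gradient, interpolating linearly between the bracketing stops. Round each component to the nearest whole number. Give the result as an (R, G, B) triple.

22% lies between the 0% and 33% stops, so the local fraction is t = (22 − 0)/(33 − 0) = 22/33 ≈ 0.6667.
#563972 → (86, 57, 114); #e1709a → (225, 112, 154).
R = 86 + 0.6667 × (225 − 86) = 178.671 → 179
G = 57 + 0.6667 × (112 − 57) = 93.668 → 94
B = 114 + 0.6667 × (154 − 114) = 140.668 → 141

(179, 94, 141)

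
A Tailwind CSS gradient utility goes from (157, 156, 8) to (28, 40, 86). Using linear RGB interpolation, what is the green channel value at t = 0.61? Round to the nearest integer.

85

G = 156 + 0.61 × (40 − 156) = 85.24 → 85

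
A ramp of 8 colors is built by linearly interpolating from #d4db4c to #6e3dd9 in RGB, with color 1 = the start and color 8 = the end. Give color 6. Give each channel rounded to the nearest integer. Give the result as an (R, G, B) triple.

(139, 106, 177)

With 8 swatches and endpoints inclusive, swatch 6 sits at t = (6 − 1)/(8 − 1) = 5/7 ≈ 0.7143.
#d4db4c → (212, 219, 76); #6e3dd9 → (110, 61, 217).
R = 212 + 0.7143 × (110 − 212) = 139.141 → 139
G = 219 + 0.7143 × (61 − 219) = 106.141 → 106
B = 76 + 0.7143 × (217 − 76) = 176.716 → 177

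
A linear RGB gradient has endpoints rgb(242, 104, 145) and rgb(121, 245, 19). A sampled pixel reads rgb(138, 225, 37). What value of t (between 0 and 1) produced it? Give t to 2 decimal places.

Invert the lerp on the G channel (largest span, 141): t = (225 − 104) / (245 − 104) = 121/141 = 0.85816.
Check on R: (138 − 242)/(121 − 242) = 0.8595 ✓

0.86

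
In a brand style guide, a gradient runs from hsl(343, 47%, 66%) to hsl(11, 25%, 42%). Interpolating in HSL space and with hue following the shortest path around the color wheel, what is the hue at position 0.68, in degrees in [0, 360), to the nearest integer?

Hue: 11 − 343 = -332°, but |-332| > 180 so the shorter arc goes the other way: Δh = -332 + 360 = 28°.
H = 343 + 0.68 × (28) = 362.04 → 362 → 362 mod 360 = 2°

2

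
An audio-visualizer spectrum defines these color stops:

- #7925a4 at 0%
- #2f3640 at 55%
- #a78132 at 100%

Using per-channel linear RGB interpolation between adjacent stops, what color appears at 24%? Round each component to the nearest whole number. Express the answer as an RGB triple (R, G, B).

24% lies between the 0% and 55% stops, so the local fraction is t = (24 − 0)/(55 − 0) = 24/55 ≈ 0.4364.
#7925a4 → (121, 37, 164); #2f3640 → (47, 54, 64).
R = 121 + 0.4364 × (47 − 121) = 88.706 → 89
G = 37 + 0.4364 × (54 − 37) = 44.419 → 44
B = 164 + 0.4364 × (64 − 164) = 120.36 → 120

(89, 44, 120)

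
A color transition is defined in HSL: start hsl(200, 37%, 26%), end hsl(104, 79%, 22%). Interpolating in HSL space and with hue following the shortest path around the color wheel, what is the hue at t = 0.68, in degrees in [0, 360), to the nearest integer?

135

Hue arc: Δh = 104 − 200 = -96° (|Δh| ≤ 180, already the shorter path).
H = 200 + 0.68 × (-96) = 134.72 → 135°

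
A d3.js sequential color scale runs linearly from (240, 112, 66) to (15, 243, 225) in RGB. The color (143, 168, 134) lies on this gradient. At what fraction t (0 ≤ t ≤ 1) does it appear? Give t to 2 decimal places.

Invert the lerp on the R channel (largest span, 225): t = (143 − 240) / (15 − 240) = -97/-225 = 0.43111.
Check on G: (168 − 112)/(243 − 112) = 0.4275 ✓

0.43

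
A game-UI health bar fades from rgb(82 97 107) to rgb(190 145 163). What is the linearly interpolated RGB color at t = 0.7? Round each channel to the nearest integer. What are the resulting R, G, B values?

R = 82 + 0.7 × (190 − 82) = 82 + 0.7 × 108 = 157.6 → 158
G = 97 + 0.7 × (145 − 97) = 97 + 0.7 × 48 = 130.6 → 131
B = 107 + 0.7 × (163 − 107) = 107 + 0.7 × 56 = 146.2 → 146

(158, 131, 146)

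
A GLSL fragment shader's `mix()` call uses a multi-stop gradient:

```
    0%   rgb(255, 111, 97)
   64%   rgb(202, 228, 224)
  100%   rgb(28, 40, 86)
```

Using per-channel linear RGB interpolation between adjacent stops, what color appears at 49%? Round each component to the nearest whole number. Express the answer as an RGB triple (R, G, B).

(214, 201, 194)

49% lies between the 0% and 64% stops, so the local fraction is t = (49 − 0)/(64 − 0) = 49/64 ≈ 0.7656.
R = 255 + 0.7656 × (202 − 255) = 214.423 → 214
G = 111 + 0.7656 × (228 − 111) = 200.575 → 201
B = 97 + 0.7656 × (224 − 97) = 194.231 → 194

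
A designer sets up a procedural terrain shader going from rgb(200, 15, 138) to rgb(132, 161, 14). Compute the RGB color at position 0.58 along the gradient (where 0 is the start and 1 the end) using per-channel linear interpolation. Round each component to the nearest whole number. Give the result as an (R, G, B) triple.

(161, 100, 66)

R = 200 + 0.58 × (132 − 200) = 200 + 0.58 × -68 = 160.56 → 161
G = 15 + 0.58 × (161 − 15) = 15 + 0.58 × 146 = 99.68 → 100
B = 138 + 0.58 × (14 − 138) = 138 + 0.58 × -124 = 66.08 → 66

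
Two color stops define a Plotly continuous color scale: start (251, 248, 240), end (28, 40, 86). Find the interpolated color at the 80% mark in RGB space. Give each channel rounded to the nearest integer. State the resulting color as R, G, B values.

(73, 82, 117)

80% corresponds to t = 0.8.
R = 251 + 0.8 × (28 − 251) = 251 + 0.8 × -223 = 72.6 → 73
G = 248 + 0.8 × (40 − 248) = 248 + 0.8 × -208 = 81.6 → 82
B = 240 + 0.8 × (86 − 240) = 240 + 0.8 × -154 = 116.8 → 117
So the blended color is (73, 82, 117), about #495275.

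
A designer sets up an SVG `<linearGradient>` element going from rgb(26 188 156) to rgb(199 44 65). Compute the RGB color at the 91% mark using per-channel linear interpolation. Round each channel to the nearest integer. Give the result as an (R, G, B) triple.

91% corresponds to t = 0.91.
R = 26 + 0.91 × (199 − 26) = 26 + 0.91 × 173 = 183.43 → 183
G = 188 + 0.91 × (44 − 188) = 188 + 0.91 × -144 = 56.96 → 57
B = 156 + 0.91 × (65 − 156) = 156 + 0.91 × -91 = 73.19 → 73

(183, 57, 73)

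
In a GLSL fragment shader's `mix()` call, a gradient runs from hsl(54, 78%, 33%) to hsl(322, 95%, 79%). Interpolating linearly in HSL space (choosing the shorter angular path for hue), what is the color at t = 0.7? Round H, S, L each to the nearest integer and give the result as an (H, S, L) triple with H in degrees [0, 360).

(350, 90, 65)

Hue: 322 − 54 = 268°, but |268| > 180 so the shorter arc goes the other way: Δh = 268 − 360 = -92°.
H = 54 + 0.7 × (-92) = -10.4 → -10 → -10 mod 360 = 350°
S = 78 + 0.7 × (95 − 78) = 89.9 → 90%
L = 33 + 0.7 × (79 − 33) = 65.2 → 65%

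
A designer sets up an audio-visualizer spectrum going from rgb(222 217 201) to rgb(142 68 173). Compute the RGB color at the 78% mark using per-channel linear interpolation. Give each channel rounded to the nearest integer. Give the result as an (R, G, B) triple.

(160, 101, 179)

78% corresponds to t = 0.78.
R = 222 + 0.78 × (142 − 222) = 222 + 0.78 × -80 = 159.6 → 160
G = 217 + 0.78 × (68 − 217) = 217 + 0.78 × -149 = 100.78 → 101
B = 201 + 0.78 × (173 − 201) = 201 + 0.78 × -28 = 179.16 → 179
So the blended color is (160, 101, 179), about #a065b3.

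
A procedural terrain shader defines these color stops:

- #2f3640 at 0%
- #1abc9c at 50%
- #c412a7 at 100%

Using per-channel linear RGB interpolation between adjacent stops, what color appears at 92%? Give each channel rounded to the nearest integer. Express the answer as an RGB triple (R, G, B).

(169, 45, 165)

92% lies between the 50% and 100% stops, so the local fraction is t = (92 − 50)/(100 − 50) = 42/50 ≈ 0.84.
#1abc9c → (26, 188, 156); #c412a7 → (196, 18, 167).
R = 26 + 0.84 × (196 − 26) = 168.8 → 169
G = 188 + 0.84 × (18 − 188) = 45.2 → 45
B = 156 + 0.84 × (167 − 156) = 165.24 → 165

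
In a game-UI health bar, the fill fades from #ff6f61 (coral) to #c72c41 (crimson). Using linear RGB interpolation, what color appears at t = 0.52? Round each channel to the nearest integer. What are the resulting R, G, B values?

#ff6f61 → (255, 111, 97); #c72c41 → (199, 44, 65).
R = 255 + 0.52 × (199 − 255) = 255 + 0.52 × -56 = 225.88 → 226
G = 111 + 0.52 × (44 − 111) = 111 + 0.52 × -67 = 76.16 → 76
B = 97 + 0.52 × (65 − 97) = 97 + 0.52 × -32 = 80.36 → 80
So the blended color is (226, 76, 80), about #e24c50.

(226, 76, 80)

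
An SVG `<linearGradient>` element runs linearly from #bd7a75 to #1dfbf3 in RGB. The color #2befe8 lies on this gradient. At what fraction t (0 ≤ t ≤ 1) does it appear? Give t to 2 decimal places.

0.91

Invert the lerp on the R channel (largest span, 160): t = (43 − 189) / (29 − 189) = -146/-160 = 0.9125.
Check on G: (239 − 122)/(251 − 122) = 0.907 ✓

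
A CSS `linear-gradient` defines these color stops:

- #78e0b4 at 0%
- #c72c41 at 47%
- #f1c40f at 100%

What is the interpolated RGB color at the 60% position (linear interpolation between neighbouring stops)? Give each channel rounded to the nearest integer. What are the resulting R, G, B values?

60% lies between the 47% and 100% stops, so the local fraction is t = (60 − 47)/(100 − 47) = 13/53 ≈ 0.2453.
#c72c41 → (199, 44, 65); #f1c40f → (241, 196, 15).
R = 199 + 0.2453 × (241 − 199) = 209.303 → 209
G = 44 + 0.2453 × (196 − 44) = 81.286 → 81
B = 65 + 0.2453 × (15 − 65) = 52.735 → 53

(209, 81, 53)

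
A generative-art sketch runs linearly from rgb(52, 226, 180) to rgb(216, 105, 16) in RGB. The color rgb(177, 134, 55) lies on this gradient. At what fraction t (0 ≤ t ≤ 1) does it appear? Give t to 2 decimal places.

Invert the lerp on the R channel (largest span, 164): t = (177 − 52) / (216 − 52) = 125/164 = 0.7622.
Check on G: (134 − 226)/(105 − 226) = 0.7603 ✓

0.76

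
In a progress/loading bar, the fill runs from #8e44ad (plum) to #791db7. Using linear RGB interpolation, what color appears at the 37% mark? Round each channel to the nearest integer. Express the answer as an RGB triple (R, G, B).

(134, 54, 177)

#8e44ad → (142, 68, 173); #791db7 → (121, 29, 183).
37% corresponds to t = 0.37.
R = 142 + 0.37 × (121 − 142) = 142 + 0.37 × -21 = 134.23 → 134
G = 68 + 0.37 × (29 − 68) = 68 + 0.37 × -39 = 53.57 → 54
B = 173 + 0.37 × (183 − 173) = 173 + 0.37 × 10 = 176.7 → 177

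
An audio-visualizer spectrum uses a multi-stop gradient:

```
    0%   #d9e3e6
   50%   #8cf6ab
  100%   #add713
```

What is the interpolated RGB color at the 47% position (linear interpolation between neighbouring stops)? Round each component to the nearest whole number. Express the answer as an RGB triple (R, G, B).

(145, 245, 175)

47% lies between the 0% and 50% stops, so the local fraction is t = (47 − 0)/(50 − 0) = 47/50 ≈ 0.94.
#d9e3e6 → (217, 227, 230); #8cf6ab → (140, 246, 171).
R = 217 + 0.94 × (140 − 217) = 144.62 → 145
G = 227 + 0.94 × (246 − 227) = 244.86 → 245
B = 230 + 0.94 × (171 − 230) = 174.54 → 175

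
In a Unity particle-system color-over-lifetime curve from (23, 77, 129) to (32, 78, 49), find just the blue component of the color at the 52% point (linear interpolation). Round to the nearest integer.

B = 129 + 0.52 × (49 − 129) = 87.4 → 87

87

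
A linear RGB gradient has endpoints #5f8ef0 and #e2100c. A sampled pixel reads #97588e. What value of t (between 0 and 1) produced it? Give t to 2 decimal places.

0.43

Invert the lerp on the B channel (largest span, 228): t = (142 − 240) / (12 − 240) = -98/-228 = 0.42982.
Check on R: (151 − 95)/(226 − 95) = 0.4275 ✓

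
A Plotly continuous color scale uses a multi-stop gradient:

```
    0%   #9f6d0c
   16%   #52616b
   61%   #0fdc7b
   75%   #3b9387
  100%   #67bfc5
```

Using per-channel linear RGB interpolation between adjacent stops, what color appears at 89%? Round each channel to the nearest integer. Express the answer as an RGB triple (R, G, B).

89% lies between the 75% and 100% stops, so the local fraction is t = (89 − 75)/(100 − 75) = 14/25 ≈ 0.56.
#3b9387 → (59, 147, 135); #67bfc5 → (103, 191, 197).
R = 59 + 0.56 × (103 − 59) = 83.64 → 84
G = 147 + 0.56 × (191 − 147) = 171.64 → 172
B = 135 + 0.56 × (197 − 135) = 169.72 → 170

(84, 172, 170)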